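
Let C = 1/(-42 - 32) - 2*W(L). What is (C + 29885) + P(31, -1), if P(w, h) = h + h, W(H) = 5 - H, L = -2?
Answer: 2210305/74 ≈ 29869.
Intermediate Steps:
P(w, h) = 2*h
C = -1037/74 (C = 1/(-42 - 32) - 2*(5 - 1*(-2)) = 1/(-74) - 2*(5 + 2) = -1/74 - 2*7 = -1/74 - 14 = -1037/74 ≈ -14.014)
(C + 29885) + P(31, -1) = (-1037/74 + 29885) + 2*(-1) = 2210453/74 - 2 = 2210305/74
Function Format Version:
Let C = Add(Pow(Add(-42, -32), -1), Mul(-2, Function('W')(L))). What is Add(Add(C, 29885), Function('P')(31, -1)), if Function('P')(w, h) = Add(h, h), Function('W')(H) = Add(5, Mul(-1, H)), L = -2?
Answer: Rational(2210305, 74) ≈ 29869.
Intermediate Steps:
Function('P')(w, h) = Mul(2, h)
C = Rational(-1037, 74) (C = Add(Pow(Add(-42, -32), -1), Mul(-2, Add(5, Mul(-1, -2)))) = Add(Pow(-74, -1), Mul(-2, Add(5, 2))) = Add(Rational(-1, 74), Mul(-2, 7)) = Add(Rational(-1, 74), -14) = Rational(-1037, 74) ≈ -14.014)
Add(Add(C, 29885), Function('P')(31, -1)) = Add(Add(Rational(-1037, 74), 29885), Mul(2, -1)) = Add(Rational(2210453, 74), -2) = Rational(2210305, 74)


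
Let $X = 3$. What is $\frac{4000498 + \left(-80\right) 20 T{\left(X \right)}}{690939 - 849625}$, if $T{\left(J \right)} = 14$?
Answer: $- \frac{1989049}{79343} \approx -25.069$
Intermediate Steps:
$\frac{4000498 + \left(-80\right) 20 T{\left(X \right)}}{690939 - 849625} = \frac{4000498 + \left(-80\right) 20 \cdot 14}{690939 - 849625} = \frac{4000498 - 22400}{-158686} = \left(4000498 - 22400\right) \left(- \frac{1}{158686}\right) = 3978098 \left(- \frac{1}{158686}\right) = - \frac{1989049}{79343}$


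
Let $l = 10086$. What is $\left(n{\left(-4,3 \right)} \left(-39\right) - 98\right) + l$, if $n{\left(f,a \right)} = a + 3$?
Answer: $9754$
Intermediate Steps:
$n{\left(f,a \right)} = 3 + a$
$\left(n{\left(-4,3 \right)} \left(-39\right) - 98\right) + l = \left(\left(3 + 3\right) \left(-39\right) - 98\right) + 10086 = \left(6 \left(-39\right) - 98\right) + 10086 = \left(-234 - 98\right) + 10086 = -332 + 10086 = 9754$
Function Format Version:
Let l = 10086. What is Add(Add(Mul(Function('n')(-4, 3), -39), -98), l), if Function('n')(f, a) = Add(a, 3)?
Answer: 9754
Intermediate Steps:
Function('n')(f, a) = Add(3, a)
Add(Add(Mul(Function('n')(-4, 3), -39), -98), l) = Add(Add(Mul(Add(3, 3), -39), -98), 10086) = Add(Add(Mul(6, -39), -98), 10086) = Add(Add(-234, -98), 10086) = Add(-332, 10086) = 9754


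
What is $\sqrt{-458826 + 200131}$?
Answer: $i \sqrt{258695} \approx 508.62 i$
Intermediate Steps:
$\sqrt{-458826 + 200131} = \sqrt{-258695} = i \sqrt{258695}$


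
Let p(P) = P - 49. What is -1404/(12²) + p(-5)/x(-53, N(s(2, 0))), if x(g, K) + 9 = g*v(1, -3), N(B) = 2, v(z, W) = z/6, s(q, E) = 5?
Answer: -2877/428 ≈ -6.7220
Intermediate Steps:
v(z, W) = z/6 (v(z, W) = z*(⅙) = z/6)
p(P) = -49 + P
x(g, K) = -9 + g/6 (x(g, K) = -9 + g*((⅙)*1) = -9 + g*(⅙) = -9 + g/6)
-1404/(12²) + p(-5)/x(-53, N(s(2, 0))) = -1404/(12²) + (-49 - 5)/(-9 + (⅙)*(-53)) = -1404/144 - 54/(-9 - 53/6) = -1404*1/144 - 54/(-107/6) = -39/4 - 54*(-6/107) = -39/4 + 324/107 = -2877/428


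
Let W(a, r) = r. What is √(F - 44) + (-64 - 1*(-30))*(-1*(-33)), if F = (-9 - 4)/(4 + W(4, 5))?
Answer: -1122 + I*√409/3 ≈ -1122.0 + 6.7412*I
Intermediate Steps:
F = -13/9 (F = (-9 - 4)/(4 + 5) = -13/9 ≈ -1.4444)
√(F - 44) + (-64 - 1*(-30))*(-1*(-33)) = √(-13/9 - 44) + (-64 - 1*(-30))*(-1*(-33)) = √(-409/9) + (-64 + 30)*33 = I*√409/3 - 34*33 = I*√409/3 - 1122 = -1122 + I*√409/3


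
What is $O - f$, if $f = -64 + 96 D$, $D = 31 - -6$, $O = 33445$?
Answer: $29957$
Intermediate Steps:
$D = 37$ ($D = 31 + 6 = 37$)
$f = 3488$ ($f = -64 + 96 \cdot 37 = -64 + 3552 = 3488$)
$O - f = 33445 - 3488 = 29957$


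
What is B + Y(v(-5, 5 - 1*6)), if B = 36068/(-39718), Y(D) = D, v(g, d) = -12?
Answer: -256342/19859 ≈ -12.908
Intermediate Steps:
B = -18034/19859 (B = 36068*(-1/39718) = -18034/19859 ≈ -0.90810)
B + Y(v(-5, 5 - 1*6)) = -18034/19859 - 12 = -256342/19859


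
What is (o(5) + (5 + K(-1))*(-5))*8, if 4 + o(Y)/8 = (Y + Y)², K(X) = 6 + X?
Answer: 5744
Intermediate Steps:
o(Y) = -32 + 32*Y² (o(Y) = -32 + 8*(Y + Y)² = -32 + 8*(2*Y)² = -32 + 8*(4*Y²) = -32 + 32*Y²)
(o(5) + (5 + K(-1))*(-5))*8 = ((-32 + 32*5²) + (5 + (6 - 1))*(-5))*8 = ((-32 + 32*25) + (5 + 5)*(-5))*8 = ((-32 + 800) + 10*(-5))*8 = (768 - 50)*8 = 718*8 = 5744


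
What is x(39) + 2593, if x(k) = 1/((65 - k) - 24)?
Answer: 5187/2 ≈ 2593.5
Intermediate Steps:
x(k) = 1/(41 - k)
x(39) + 2593 = -1/(-41 + 39) + 2593 = -1/(-2) + 2593 = -1*(-½) + 2593 = ½ + 2593 = 5187/2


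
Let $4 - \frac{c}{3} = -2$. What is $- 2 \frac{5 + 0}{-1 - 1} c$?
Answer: $90$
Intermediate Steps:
$c = 18$ ($c = 12 - -6 = 12 + 6 = 18$)
$- 2 \frac{5 + 0}{-1 - 1} c = - 2 \frac{5 + 0}{-1 - 1} \cdot 18 = - 2 \frac{5}{-2} \cdot 18 = - 2 \cdot 5 \left(- \frac{1}{2}\right) 18 = \left(-2\right) \left(- \frac{5}{2}\right) 18 = 5 \cdot 18 = 90$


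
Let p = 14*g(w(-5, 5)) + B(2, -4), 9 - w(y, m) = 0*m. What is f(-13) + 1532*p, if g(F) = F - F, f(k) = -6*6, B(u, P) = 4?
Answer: 6092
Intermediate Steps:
w(y, m) = 9 (w(y, m) = 9 - 0*m = 9 - 1*0 = 9 + 0 = 9)
f(k) = -36
g(F) = 0
p = 4 (p = 14*0 + 4 = 0 + 4 = 4)
f(-13) + 1532*p = -36 + 1532*4 = -36 + 6128 = 6092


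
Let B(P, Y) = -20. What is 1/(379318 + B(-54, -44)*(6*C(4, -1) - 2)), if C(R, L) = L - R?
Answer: 1/379958 ≈ 2.6319e-6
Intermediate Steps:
1/(379318 + B(-54, -44)*(6*C(4, -1) - 2)) = 1/(379318 - 20*(6*(-1 - 1*4) - 2)) = 1/(379318 - 20*(6*(-1 - 4) - 2)) = 1/(379318 - 20*(6*(-5) - 2)) = 1/(379318 - 20*(-30 - 2)) = 1/(379318 - 20*(-32)) = 1/(379318 + 640) = 1/379958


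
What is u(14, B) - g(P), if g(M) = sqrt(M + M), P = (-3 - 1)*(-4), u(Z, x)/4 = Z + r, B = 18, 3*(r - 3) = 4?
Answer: 220/3 - 4*sqrt(2) ≈ 67.677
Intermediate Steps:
r = 13/3 (r = 3 + (1/3)*4 = 3 + 4/3 = 13/3 ≈ 4.3333)
u(Z, x) = 52/3 + 4*Z (u(Z, x) = 4*(Z + 13/3) = 4*(13/3 + Z) = 52/3 + 4*Z)
P = 16 (P = -4*(-4) = 16)
g(M) = sqrt(2)*sqrt(M) (g(M) = sqrt(2*M) = sqrt(2)*sqrt(M))
u(14, B) - g(P) = (52/3 + 4*14) - sqrt(2)*sqrt(16) = (52/3 + 56) - sqrt(2)*4 = 220/3 - 4*sqrt(2)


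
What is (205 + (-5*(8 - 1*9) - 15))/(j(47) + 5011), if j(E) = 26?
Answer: 65/1679 ≈ 0.038714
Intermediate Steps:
(205 + (-5*(8 - 1*9) - 15))/(j(47) + 5011) = (205 + (-5*(8 - 1*9) - 15))/(26 + 5011) = (205 + (-5*(8 - 9) - 15))/5037 = (205 + (-5*(-1) - 15))*(1/5037) = (205 + (5 - 15))*(1/5037) = (205 - 10)*(1/5037) = 195*(1/5037) = 65/1679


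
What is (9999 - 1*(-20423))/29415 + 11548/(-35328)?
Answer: 1155761/1633920 ≈ 0.70735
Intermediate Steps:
(9999 - 1*(-20423))/29415 + 11548/(-35328) = (9999 + 20423)*(1/29415) + 11548*(-1/35328) = 30422*(1/29415) - 2887/8832 = 574/555 - 2887/8832 = 1155761/1633920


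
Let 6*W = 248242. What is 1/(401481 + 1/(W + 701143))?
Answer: 2227550/894319001553 ≈ 2.4908e-6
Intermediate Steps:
W = 124121/3 (W = (⅙)*248242 = 124121/3 ≈ 41374.)
1/(401481 + 1/(W + 701143)) = 1/(401481 + 1/(124121/3 + 701143)) = 1/(401481 + 1/(2227550/3)) = 1/(401481 + 3/2227550) = 1/(894319001553/2227550) = 2227550/894319001553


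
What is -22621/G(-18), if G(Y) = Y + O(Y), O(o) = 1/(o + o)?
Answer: 814356/649 ≈ 1254.8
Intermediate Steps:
O(o) = 1/(2*o)
G(Y) = Y + 1/(2*Y)
-22621/G(-18) = -22621/(-18 + (½)/(-18)) = -22621/(-18 + (½)*(-1/18)) = -22621/(-18 - 1/36) = -22621/(-649/36) = -22621*(-36/649) = 814356/649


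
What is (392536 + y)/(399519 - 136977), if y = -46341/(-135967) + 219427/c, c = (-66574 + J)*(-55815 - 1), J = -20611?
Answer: 86575022324281646263/57904395452047442480 ≈ 1.4951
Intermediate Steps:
c = 4866317960 (c = (-66574 - 20611)*(-55815 - 1) = -87185*(-55816) = 4866317960)
y = 225539875415269/661658654067320 (y = -46341/(-135967) + 219427/4866317960 = -46341*(-1/135967) + 219427*(1/4866317960) = 46341/135967 + 219427/4866317960 = 225539875415269/661658654067320 ≈ 0.34087)
(392536 + y)/(399519 - 136977) = (392536 + 225539875415269/661658654067320)/(399519 - 136977) = (259725066972844938789/661658654067320)/262542 = (259725066972844938789/661658654067320)*(1/262542) = 86575022324281646263/57904395452047442480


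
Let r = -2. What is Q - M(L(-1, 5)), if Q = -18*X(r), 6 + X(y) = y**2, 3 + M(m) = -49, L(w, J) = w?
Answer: 88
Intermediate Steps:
M(m) = -52 (M(m) = -3 - 49 = -52)
X(y) = -6 + y**2
Q = 36 (Q = -18*(-6 + (-2)**2) = -18*(-6 + 4) = -18*(-2) = 36)
Q - M(L(-1, 5)) = 36 - 1*(-52) = 36 + 52 = 88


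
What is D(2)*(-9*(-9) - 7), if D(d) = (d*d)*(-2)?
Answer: -592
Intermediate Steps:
D(d) = -2*d**2 (D(d) = d**2*(-2) = -2*d**2)
D(2)*(-9*(-9) - 7) = (-2*2**2)*(-9*(-9) - 7) = (-2*4)*(81 - 7) = -8*74 = -592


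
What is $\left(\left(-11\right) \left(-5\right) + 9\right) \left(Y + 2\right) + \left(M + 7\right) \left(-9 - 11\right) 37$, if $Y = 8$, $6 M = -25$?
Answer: $- \frac{4370}{3} \approx -1456.7$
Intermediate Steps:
$M = - \frac{25}{6}$ ($M = \frac{1}{6} \left(-25\right) = - \frac{25}{6} \approx -4.1667$)
$\left(\left(-11\right) \left(-5\right) + 9\right) \left(Y + 2\right) + \left(M + 7\right) \left(-9 - 11\right) 37 = \left(\left(-11\right) \left(-5\right) + 9\right) \left(8 + 2\right) + \left(- \frac{25}{6} + 7\right) \left(-9 - 11\right) 37 = \left(55 + 9\right) 10 + \frac{17}{6} \left(-20\right) 37 = 64 \cdot 10 - \frac{6290}{3} = 640 - \frac{6290}{3} = - \frac{4370}{3}$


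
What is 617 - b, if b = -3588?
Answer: 4205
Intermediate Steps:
617 - b = 617 - 1*(-3588) = 617 + 3588 = 4205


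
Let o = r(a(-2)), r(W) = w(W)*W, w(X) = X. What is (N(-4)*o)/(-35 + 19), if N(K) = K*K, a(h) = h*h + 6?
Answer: -100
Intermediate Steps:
a(h) = 6 + h**2 (a(h) = h**2 + 6 = 6 + h**2)
r(W) = W**2 (r(W) = W*W = W**2)
N(K) = K**2
o = 100 (o = (6 + (-2)**2)**2 = (6 + 4)**2 = 10**2 = 100)
(N(-4)*o)/(-35 + 19) = ((-4)**2*100)/(-35 + 19) = (16*100)/(-16) = 1600*(-1/16) = -100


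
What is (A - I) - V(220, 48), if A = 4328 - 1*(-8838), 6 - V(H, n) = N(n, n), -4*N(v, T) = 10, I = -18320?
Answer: 62955/2 ≈ 31478.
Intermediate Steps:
N(v, T) = -5/2 (N(v, T) = -1/4*10 = -5/2)
V(H, n) = 17/2 (V(H, n) = 6 - 1*(-5/2) = 6 + 5/2 = 17/2)
A = 13166 (A = 4328 + 8838 = 13166)
(A - I) - V(220, 48) = (13166 - 1*(-18320)) - 1*17/2 = (13166 + 18320) - 17/2 = 31486 - 17/2 = 62955/2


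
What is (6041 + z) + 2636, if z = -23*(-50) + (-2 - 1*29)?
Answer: 9796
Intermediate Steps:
z = 1119 (z = 1150 + (-2 - 29) = 1150 - 31 = 1119)
(6041 + z) + 2636 = (6041 + 1119) + 2636 = 7160 + 2636 = 9796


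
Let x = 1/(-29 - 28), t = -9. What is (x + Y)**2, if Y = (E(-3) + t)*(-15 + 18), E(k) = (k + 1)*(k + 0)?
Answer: 264196/3249 ≈ 81.316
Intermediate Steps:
E(k) = k*(1 + k) (E(k) = (1 + k)*k = k*(1 + k))
Y = -9 (Y = (-3*(1 - 3) - 9)*(-15 + 18) = (-3*(-2) - 9)*3 = (6 - 9)*3 = -3*3 = -9)
x = -1/57 (x = 1/(-57) = -1/57 ≈ -0.017544)
(x + Y)**2 = (-1/57 - 9)**2 = (-514/57)**2 = 264196/3249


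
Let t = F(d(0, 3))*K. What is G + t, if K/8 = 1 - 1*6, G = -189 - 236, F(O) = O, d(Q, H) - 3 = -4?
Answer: -385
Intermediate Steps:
d(Q, H) = -1 (d(Q, H) = 3 - 4 = -1)
G = -425
K = -40 (K = 8*(1 - 1*6) = 8*(1 - 6) = 8*(-5) = -40)
t = 40 (t = -1*(-40) = 40)
G + t = -425 + 40 = -385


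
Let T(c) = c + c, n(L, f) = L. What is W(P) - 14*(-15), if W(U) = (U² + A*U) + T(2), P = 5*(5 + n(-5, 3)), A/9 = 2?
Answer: 214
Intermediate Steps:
A = 18 (A = 9*2 = 18)
T(c) = 2*c
P = 0 (P = 5*(5 - 5) = 5*0 = 0)
W(U) = 4 + U² + 18*U (W(U) = (U² + 18*U) + 2*2 = (U² + 18*U) + 4 = 4 + U² + 18*U)
W(P) - 14*(-15) = (4 + 0² + 18*0) - 14*(-15) = (4 + 0 + 0) + 210 = 4 + 210 = 214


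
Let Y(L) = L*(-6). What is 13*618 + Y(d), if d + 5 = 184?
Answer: 6960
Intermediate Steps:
d = 179 (d = -5 + 184 = 179)
Y(L) = -6*L
13*618 + Y(d) = 13*618 - 6*179 = 8034 - 1074 = 6960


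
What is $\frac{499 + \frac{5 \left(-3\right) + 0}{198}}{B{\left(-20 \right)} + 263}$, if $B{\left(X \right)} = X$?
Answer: $\frac{32929}{16038} \approx 2.0532$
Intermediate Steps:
$\frac{499 + \frac{5 \left(-3\right) + 0}{198}}{B{\left(-20 \right)} + 263} = \frac{499 + \frac{5 \left(-3\right) + 0}{198}}{-20 + 263} = \frac{499 + \left(-15 + 0\right) \frac{1}{198}}{243} = \left(499 - \frac{5}{66}\right) \frac{1}{243} = \frac{32929}{66} \cdot \frac{1}{243} = \frac{32929}{16038}$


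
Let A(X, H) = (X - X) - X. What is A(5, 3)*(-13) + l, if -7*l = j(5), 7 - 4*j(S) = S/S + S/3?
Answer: 5447/84 ≈ 64.845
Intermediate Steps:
j(S) = 3/2 - S/12 (j(S) = 7/4 - (S/S + S/3)/4 = 7/4 - (1 + S*(⅓))/4 = 7/4 - (1 + S/3)/4 = 7/4 + (-¼ - S/12) = 3/2 - S/12)
l = -13/84 (l = -(3/2 - 1/12*5)/7 = -(3/2 - 5/12)/7 = -⅐*13/12 = -13/84 ≈ -0.15476)
A(X, H) = -X (A(X, H) = 0 - X = -X)
A(5, 3)*(-13) + l = -1*5*(-13) - 13/84 = -5*(-13) - 13/84 = 65 - 13/84 = 5447/84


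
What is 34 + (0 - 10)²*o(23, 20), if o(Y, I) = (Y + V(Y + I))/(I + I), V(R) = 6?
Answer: 213/2 ≈ 106.50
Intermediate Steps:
o(Y, I) = (6 + Y)/(2*I) (o(Y, I) = (Y + 6)/(I + I) = (6 + Y)/((2*I)) = (6 + Y)*(1/(2*I)) = (6 + Y)/(2*I))
34 + (0 - 10)²*o(23, 20) = 34 + (0 - 10)²*((½)*(6 + 23)/20) = 34 + (-10)²*((½)*(1/20)*29) = 34 + 100*(29/40) = 34 + 145/2 = 213/2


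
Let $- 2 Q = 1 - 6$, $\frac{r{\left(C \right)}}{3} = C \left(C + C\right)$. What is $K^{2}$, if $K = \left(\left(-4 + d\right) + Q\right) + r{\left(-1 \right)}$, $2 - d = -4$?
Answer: $\frac{441}{4} \approx 110.25$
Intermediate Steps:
$d = 6$ ($d = 2 - -4 = 2 + 4 = 6$)
$r{\left(C \right)} = 6 C^{2}$ ($r{\left(C \right)} = 3 C \left(C + C\right) = 3 C 2 C = 3 \cdot 2 C^{2} = 6 C^{2}$)
$Q = \frac{5}{2}$ ($Q = - \frac{1 - 6}{2} = \left(- \frac{1}{2}\right) \left(-5\right) = \frac{5}{2} \approx 2.5$)
$K = \frac{21}{2}$ ($K = \left(\left(-4 + 6\right) + \frac{5}{2}\right) + 6 \left(-1\right)^{2} = \left(2 + \frac{5}{2}\right) + 6 \cdot 1 = \frac{9}{2} + 6 = \frac{21}{2} \approx 10.5$)
$K^{2} = \left(\frac{21}{2}\right)^{2} = \frac{441}{4}$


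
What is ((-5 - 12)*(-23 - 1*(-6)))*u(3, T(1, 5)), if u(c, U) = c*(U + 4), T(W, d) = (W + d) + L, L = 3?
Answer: 11271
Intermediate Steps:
T(W, d) = 3 + W + d (T(W, d) = (W + d) + 3 = 3 + W + d)
u(c, U) = c*(4 + U)
((-5 - 12)*(-23 - 1*(-6)))*u(3, T(1, 5)) = ((-5 - 12)*(-23 - 1*(-6)))*(3*(4 + (3 + 1 + 5))) = (-17*(-23 + 6))*(3*(4 + 9)) = (-17*(-17))*(3*13) = 289*39 = 11271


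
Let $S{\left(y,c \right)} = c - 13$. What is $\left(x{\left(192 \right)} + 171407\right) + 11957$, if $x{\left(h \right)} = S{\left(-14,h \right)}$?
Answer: $183543$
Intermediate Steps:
$S{\left(y,c \right)} = -13 + c$
$x{\left(h \right)} = -13 + h$
$\left(x{\left(192 \right)} + 171407\right) + 11957 = \left(\left(-13 + 192\right) + 171407\right) + 11957 = \left(179 + 171407\right) + 11957 = 171586 + 11957 = 183543$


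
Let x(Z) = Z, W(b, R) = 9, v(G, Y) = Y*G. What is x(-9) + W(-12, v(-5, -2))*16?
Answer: 135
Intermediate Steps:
v(G, Y) = G*Y
x(-9) + W(-12, v(-5, -2))*16 = -9 + 9*16 = -9 + 144 = 135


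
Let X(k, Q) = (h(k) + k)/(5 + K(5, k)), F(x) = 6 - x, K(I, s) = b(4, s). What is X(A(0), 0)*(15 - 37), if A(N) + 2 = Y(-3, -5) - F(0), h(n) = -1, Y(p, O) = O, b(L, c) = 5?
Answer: 154/5 ≈ 30.800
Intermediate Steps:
K(I, s) = 5
A(N) = -13 (A(N) = -2 + (-5 - (6 - 1*0)) = -2 + (-5 - (6 + 0)) = -2 + (-5 - 1*6) = -2 + (-5 - 6) = -2 - 11 = -13)
X(k, Q) = -⅒ + k/10 (X(k, Q) = (-1 + k)/(5 + 5) = (-1 + k)/10 = (-1 + k)*(⅒) = -⅒ + k/10)
X(A(0), 0)*(15 - 37) = (-⅒ + (⅒)*(-13))*(15 - 37) = (-⅒ - 13/10)*(-22) = -7/5*(-22) = 154/5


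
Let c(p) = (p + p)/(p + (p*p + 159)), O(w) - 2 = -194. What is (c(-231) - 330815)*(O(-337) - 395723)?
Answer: 2326502248909085/17763 ≈ 1.3097e+11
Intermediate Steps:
O(w) = -192 (O(w) = 2 - 194 = -192)
c(p) = 2*p/(159 + p + p²) (c(p) = (2*p)/(p + (p² + 159)) = (2*p)/(p + (159 + p²)) = (2*p)/(159 + p + p²) = 2*p/(159 + p + p²))
(c(-231) - 330815)*(O(-337) - 395723) = (2*(-231)/(159 - 231 + (-231)²) - 330815)*(-192 - 395723) = (2*(-231)/(159 - 231 + 53361) - 330815)*(-395915) = (2*(-231)/53289 - 330815)*(-395915) = (2*(-231)*(1/53289) - 330815)*(-395915) = (-154/17763 - 330815)*(-395915) = -5876266999/17763*(-395915) = 2326502248909085/17763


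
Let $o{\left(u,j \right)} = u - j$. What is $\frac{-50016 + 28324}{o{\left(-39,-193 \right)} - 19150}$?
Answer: $\frac{5423}{4749} \approx 1.1419$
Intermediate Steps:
$\frac{-50016 + 28324}{o{\left(-39,-193 \right)} - 19150} = \frac{-50016 + 28324}{\left(-39 - -193\right) - 19150} = - \frac{21692}{\left(-39 + 193\right) - 19150} = - \frac{21692}{154 - 19150} = - \frac{21692}{-18996} = \left(-21692\right) \left(- \frac{1}{18996}\right) = \frac{5423}{4749}$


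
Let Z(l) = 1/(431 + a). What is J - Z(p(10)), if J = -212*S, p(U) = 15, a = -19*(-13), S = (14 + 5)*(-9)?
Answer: 24578855/678 ≈ 36252.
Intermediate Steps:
S = -171 (S = 19*(-9) = -171)
a = 247
J = 36252 (J = -212*(-171) = 36252)
Z(l) = 1/678 (Z(l) = 1/(431 + 247) = 1/678)
J - Z(p(10)) = 36252 - 1*1/678 = 36252 - 1/678 = 24578855/678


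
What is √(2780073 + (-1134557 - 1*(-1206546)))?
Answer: √2852062 ≈ 1688.8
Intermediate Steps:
√(2780073 + (-1134557 - 1*(-1206546))) = √(2780073 + (-1134557 + 1206546)) = √(2780073 + 71989) = √2852062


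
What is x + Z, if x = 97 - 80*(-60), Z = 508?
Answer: 5405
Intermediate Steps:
x = 4897 (x = 97 + 4800 = 4897)
x + Z = 4897 + 508 = 5405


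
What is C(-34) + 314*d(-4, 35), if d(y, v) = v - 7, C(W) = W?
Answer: 8758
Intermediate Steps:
d(y, v) = -7 + v
C(-34) + 314*d(-4, 35) = -34 + 314*(-7 + 35) = -34 + 314*28 = -34 + 8792 = 8758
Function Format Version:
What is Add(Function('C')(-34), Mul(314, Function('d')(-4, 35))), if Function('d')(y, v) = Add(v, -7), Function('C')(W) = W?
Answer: 8758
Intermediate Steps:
Function('d')(y, v) = Add(-7, v)
Add(Function('C')(-34), Mul(314, Function('d')(-4, 35))) = Add(-34, Mul(314, Add(-7, 35))) = Add(-34, Mul(314, 28)) = Add(-34, 8792) = 8758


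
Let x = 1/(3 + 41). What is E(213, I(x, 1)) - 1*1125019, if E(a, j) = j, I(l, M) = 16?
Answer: -1125003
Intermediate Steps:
x = 1/44 ≈ 0.022727
E(213, I(x, 1)) - 1*1125019 = 16 - 1*1125019 = 16 - 1125019 = -1125003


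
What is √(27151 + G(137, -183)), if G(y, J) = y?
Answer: 6*√758 ≈ 165.19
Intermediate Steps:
√(27151 + G(137, -183)) = √(27151 + 137) = √27288 = 6*√758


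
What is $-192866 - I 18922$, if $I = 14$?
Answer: $-457774$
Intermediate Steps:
$-192866 - I 18922 = -192866 - 14 \cdot 18922 = -192866 - 264908 = -457774$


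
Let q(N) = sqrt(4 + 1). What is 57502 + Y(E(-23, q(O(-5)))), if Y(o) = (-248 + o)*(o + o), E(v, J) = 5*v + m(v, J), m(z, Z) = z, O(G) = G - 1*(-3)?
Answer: 164038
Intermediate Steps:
O(G) = 3 + G (O(G) = G + 3 = 3 + G)
q(N) = sqrt(5)
E(v, J) = 6*v (E(v, J) = 5*v + v = 6*v)
Y(o) = 2*o*(-248 + o) (Y(o) = (-248 + o)*(2*o) = 2*o*(-248 + o))
57502 + Y(E(-23, q(O(-5)))) = 57502 + 2*(6*(-23))*(-248 + 6*(-23)) = 57502 + 2*(-138)*(-248 - 138) = 57502 + 2*(-138)*(-386) = 57502 + 106536 = 164038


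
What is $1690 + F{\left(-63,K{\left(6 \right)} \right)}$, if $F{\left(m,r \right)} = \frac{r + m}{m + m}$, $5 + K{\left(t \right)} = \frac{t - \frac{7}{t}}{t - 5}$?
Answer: $\frac{1278019}{756} \approx 1690.5$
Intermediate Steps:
$K{\left(t \right)} = -5 + \frac{t - \frac{7}{t}}{-5 + t}$ ($K{\left(t \right)} = -5 + \frac{t - \frac{7}{t}}{t - 5} = -5 + \frac{t - \frac{7}{t}}{-5 + t}$)
$F{\left(m,r \right)} = \frac{m + r}{2 m}$
$1690 + F{\left(-63,K{\left(6 \right)} \right)} = 1690 + \frac{-63 + \frac{-7 - 4 \cdot 6^{2} + 25 \cdot 6}{6 \left(-5 + 6\right)}}{2 \left(-63\right)} = 1690 + \frac{1}{2} \left(- \frac{1}{63}\right) \left(-63 + \frac{-7 - 144 + 150}{6 \cdot 1}\right) = 1690 + \frac{1}{2} \left(- \frac{1}{63}\right) \left(-63 + \frac{1}{6} \cdot 1 \left(-7 - 144 + 150\right)\right) = 1690 + \frac{1}{2} \left(- \frac{1}{63}\right) \left(-63 + \frac{1}{6} \cdot 1 \left(-1\right)\right) = 1690 + \frac{1}{2} \left(- \frac{1}{63}\right) \left(-63 - \frac{1}{6}\right) = 1690 + \frac{1}{2} \left(- \frac{1}{63}\right) \left(- \frac{379}{6}\right) = 1690 + \frac{379}{756} = \frac{1278019}{756}$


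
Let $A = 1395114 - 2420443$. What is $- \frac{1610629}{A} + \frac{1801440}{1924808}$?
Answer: $\frac{618402532249}{246695182729} \approx 2.5067$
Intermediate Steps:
$A = -1025329$
$- \frac{1610629}{A} + \frac{1801440}{1924808} = - \frac{1610629}{-1025329} + \frac{1801440}{1924808} = \left(-1610629\right) \left(- \frac{1}{1025329}\right) + 1801440 \cdot \frac{1}{1924808} = \frac{1610629}{1025329} + \frac{225180}{240601} = \frac{618402532249}{246695182729}$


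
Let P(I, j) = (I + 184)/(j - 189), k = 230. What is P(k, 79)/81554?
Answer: -207/4485470 ≈ -4.6149e-5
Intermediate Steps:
P(I, j) = (184 + I)/(-189 + j)
P(k, 79)/81554 = ((184 + 230)/(-189 + 79))/81554 = (414/(-110))*(1/81554) = -1/110*414*(1/81554) = -207/55*1/81554 = -207/4485470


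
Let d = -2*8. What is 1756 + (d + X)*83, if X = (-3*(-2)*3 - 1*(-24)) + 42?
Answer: 7400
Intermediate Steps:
d = -16
X = 84 (X = (6*3 + 24) + 42 = (18 + 24) + 42 = 42 + 42 = 84)
1756 + (d + X)*83 = 1756 + (-16 + 84)*83 = 1756 + 68*83 = 1756 + 5644 = 7400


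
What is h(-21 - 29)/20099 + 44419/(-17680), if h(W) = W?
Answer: -893661481/355350320 ≈ -2.5149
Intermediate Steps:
h(-21 - 29)/20099 + 44419/(-17680) = (-21 - 29)/20099 + 44419/(-17680) = -50*1/20099 + 44419*(-1/17680) = -50/20099 - 44419/17680 = -893661481/355350320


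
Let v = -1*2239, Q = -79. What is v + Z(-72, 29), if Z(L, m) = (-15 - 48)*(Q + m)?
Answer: 911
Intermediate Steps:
Z(L, m) = 4977 - 63*m (Z(L, m) = (-15 - 48)*(-79 + m) = -63*(-79 + m) = 4977 - 63*m)
v = -2239
v + Z(-72, 29) = -2239 + (4977 - 63*29) = -2239 + (4977 - 1827) = -2239 + 3150 = 911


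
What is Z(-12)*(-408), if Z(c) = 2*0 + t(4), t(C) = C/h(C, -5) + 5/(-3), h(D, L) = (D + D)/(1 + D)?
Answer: -340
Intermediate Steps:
h(D, L) = 2*D/(1 + D) (h(D, L) = (2*D)/(1 + D) = 2*D/(1 + D))
t(C) = -7/6 + C/2 (t(C) = C/((2*C/(1 + C))) + 5/(-3) = C*((1 + C)/(2*C)) + 5*(-1/3) = (1/2 + C/2) - 5/3 = -7/6 + C/2)
Z(c) = 5/6 (Z(c) = 2*0 + (-7/6 + (1/2)*4) = 0 + (-7/6 + 2) = 0 + 5/6 = 5/6)
Z(-12)*(-408) = (5/6)*(-408) = -340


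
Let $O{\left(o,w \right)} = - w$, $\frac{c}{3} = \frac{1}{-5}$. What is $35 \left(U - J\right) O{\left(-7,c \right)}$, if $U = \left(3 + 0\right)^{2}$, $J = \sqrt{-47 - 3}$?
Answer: $189 - 105 i \sqrt{2} \approx 189.0 - 148.49 i$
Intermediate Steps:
$c = - \frac{3}{5}$ ($c = \frac{3}{-5} = 3 \left(- \frac{1}{5}\right) = - \frac{3}{5} \approx -0.6$)
$J = 5 i \sqrt{2}$ ($J = \sqrt{-50} = 5 i \sqrt{2} \approx 7.0711 i$)
$U = 9$ ($U = 3^{2} = 9$)
$35 \left(U - J\right) O{\left(-7,c \right)} = 35 \left(9 - 5 i \sqrt{2}\right) \left(\left(-1\right) \left(- \frac{3}{5}\right)\right) = 35 \left(9 - 5 i \sqrt{2}\right) \frac{3}{5} = \left(315 - 175 i \sqrt{2}\right) \frac{3}{5} = 189 - 105 i \sqrt{2}$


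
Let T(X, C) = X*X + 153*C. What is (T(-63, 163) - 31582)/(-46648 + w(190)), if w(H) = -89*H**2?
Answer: 1337/1629774 ≈ 0.00082036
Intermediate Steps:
T(X, C) = X**2 + 153*C
(T(-63, 163) - 31582)/(-46648 + w(190)) = (((-63)**2 + 153*163) - 31582)/(-46648 - 89*190**2) = ((3969 + 24939) - 31582)/(-46648 - 89*36100) = (28908 - 31582)/(-46648 - 3212900) = -2674/(-3259548) = -2674*(-1/3259548) = 1337/1629774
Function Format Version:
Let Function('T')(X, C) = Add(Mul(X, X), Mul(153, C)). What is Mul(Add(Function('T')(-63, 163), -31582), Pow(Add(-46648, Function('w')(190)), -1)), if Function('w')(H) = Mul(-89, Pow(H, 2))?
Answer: Rational(1337, 1629774) ≈ 0.00082036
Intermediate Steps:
Function('T')(X, C) = Add(Pow(X, 2), Mul(153, C))
Mul(Add(Function('T')(-63, 163), -31582), Pow(Add(-46648, Function('w')(190)), -1)) = Mul(Add(Add(Pow(-63, 2), Mul(153, 163)), -31582), Pow(Add(-46648, Mul(-89, Pow(190, 2))), -1)) = Mul(Add(Add(3969, 24939), -31582), Pow(Add(-46648, Mul(-89, 36100)), -1)) = Mul(Add(28908, -31582), Pow(Add(-46648, -3212900), -1)) = Mul(-2674, Pow(-3259548, -1)) = Mul(-2674, Rational(-1, 3259548)) = Rational(1337, 1629774)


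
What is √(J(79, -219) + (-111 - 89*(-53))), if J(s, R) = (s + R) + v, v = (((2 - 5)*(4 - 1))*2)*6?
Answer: √4358 ≈ 66.015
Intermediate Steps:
v = -108 (v = (-3*3*2)*6 = -9*2*6 = -18*6 = -108)
J(s, R) = -108 + R + s (J(s, R) = (s + R) - 108 = (R + s) - 108 = -108 + R + s)
√(J(79, -219) + (-111 - 89*(-53))) = √((-108 - 219 + 79) + (-111 - 89*(-53))) = √(-248 + (-111 + 4717)) = √(-248 + 4606) = √4358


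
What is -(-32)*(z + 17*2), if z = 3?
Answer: 1184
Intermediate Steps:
-(-32)*(z + 17*2) = -(-32)*(3 + 17*2) = -(-32)*(3 + 34) = -(-32)*37 = -1*(-1184) = 1184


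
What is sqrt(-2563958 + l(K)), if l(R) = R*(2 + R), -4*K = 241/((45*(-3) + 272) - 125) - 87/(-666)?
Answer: I*sqrt(8087126117183)/1776 ≈ 1601.2*I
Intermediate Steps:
K = -8975/1776 (K = -(241/((45*(-3) + 272) - 125) - 87/(-666))/4 = -(241/((-135 + 272) - 125) - 87*(-1/666))/4 = -(241/(137 - 125) + 29/222)/4 = -(241/12 + 29/222)/4 = -1/4*8975/444 = -8975/1776 ≈ -5.0535)
sqrt(-2563958 + l(K)) = sqrt(-2563958 - 8975*(2 - 8975/1776)/1776) = sqrt(-2563958 - 8975/1776*(-5423/1776)) = sqrt(-2563958 + 48671425/3154176) = sqrt(-8087126117183/3154176) = I*sqrt(8087126117183)/1776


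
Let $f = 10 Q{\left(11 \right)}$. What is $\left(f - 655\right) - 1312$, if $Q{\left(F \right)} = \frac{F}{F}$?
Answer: $-1957$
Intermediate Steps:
$Q{\left(F \right)} = 1$
$f = 10$ ($f = 10 \cdot 1 = 10$)
$\left(f - 655\right) - 1312 = \left(10 - 655\right) - 1312 = -645 - 1312 = -1957$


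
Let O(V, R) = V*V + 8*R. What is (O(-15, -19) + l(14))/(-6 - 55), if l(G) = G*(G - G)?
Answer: -73/61 ≈ -1.1967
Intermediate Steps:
l(G) = 0 (l(G) = G*0 = 0)
O(V, R) = V² + 8*R
(O(-15, -19) + l(14))/(-6 - 55) = (((-15)² + 8*(-19)) + 0)/(-6 - 55) = ((225 - 152) + 0)/(-61) = (73 + 0)*(-1/61) = 73*(-1/61) = -73/61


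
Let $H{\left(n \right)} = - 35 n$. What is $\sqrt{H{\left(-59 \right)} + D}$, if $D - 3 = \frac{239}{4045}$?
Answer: $\frac{\sqrt{33837634455}}{4045} \approx 45.476$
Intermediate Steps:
$D = \frac{12374}{4045}$ ($D = 3 + \frac{239}{4045} = \frac{12374}{4045} \approx 3.0591$)
$\sqrt{H{\left(-59 \right)} + D} = \sqrt{\left(-35\right) \left(-59\right) + \frac{12374}{4045}} = \sqrt{2065 + \frac{12374}{4045}} = \sqrt{\frac{8365299}{4045}} = \frac{\sqrt{33837634455}}{4045}$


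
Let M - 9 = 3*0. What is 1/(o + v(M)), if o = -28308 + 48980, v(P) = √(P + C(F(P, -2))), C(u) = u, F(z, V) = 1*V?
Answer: 20672/427331577 - √7/427331577 ≈ 4.8368e-5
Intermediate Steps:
F(z, V) = V
M = 9 (M = 9 + 3*0 = 9 + 0 = 9)
v(P) = √(-2 + P) (v(P) = √(P - 2) = √(-2 + P))
o = 20672
1/(o + v(M)) = 1/(20672 + √(-2 + 9)) = 1/(20672 + √7)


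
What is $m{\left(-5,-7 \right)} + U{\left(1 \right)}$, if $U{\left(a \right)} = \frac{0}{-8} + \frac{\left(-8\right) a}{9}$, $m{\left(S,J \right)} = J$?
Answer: $- \frac{71}{9} \approx -7.8889$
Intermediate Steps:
$U{\left(a \right)} = - \frac{8 a}{9}$ ($U{\left(a \right)} = 0 \left(- \frac{1}{8}\right) + - 8 a \frac{1}{9} = 0 - \frac{8 a}{9} = - \frac{8 a}{9}$)
$m{\left(-5,-7 \right)} + U{\left(1 \right)} = -7 - \frac{8}{9} = - \frac{71}{9}$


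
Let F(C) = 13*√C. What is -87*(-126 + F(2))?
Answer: 10962 - 1131*√2 ≈ 9362.5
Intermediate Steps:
-87*(-126 + F(2)) = -87*(-126 + 13*√2) = 10962 - 1131*√2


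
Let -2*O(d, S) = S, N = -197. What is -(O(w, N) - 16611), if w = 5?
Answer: 33025/2 ≈ 16513.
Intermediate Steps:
O(d, S) = -S/2
-(O(w, N) - 16611) = -(-1/2*(-197) - 16611) = -(197/2 - 16611) = -1*(-33025/2) = 33025/2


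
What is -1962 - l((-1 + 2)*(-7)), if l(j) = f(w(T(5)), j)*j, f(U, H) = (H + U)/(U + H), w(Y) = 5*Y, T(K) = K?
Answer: -1955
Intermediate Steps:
f(U, H) = 1 (f(U, H) = (H + U)/(H + U) = 1)
l(j) = j (l(j) = 1*j = j)
-1962 - l((-1 + 2)*(-7)) = -1962 - (-1 + 2)*(-7) = -1962 - (-7) = -1962 - 1*(-7) = -1962 + 7 = -1955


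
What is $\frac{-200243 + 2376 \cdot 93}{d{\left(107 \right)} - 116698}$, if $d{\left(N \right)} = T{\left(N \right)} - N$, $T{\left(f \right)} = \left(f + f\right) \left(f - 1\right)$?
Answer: $- \frac{20725}{94121} \approx -0.2202$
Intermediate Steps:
$T{\left(f \right)} = 2 f \left(-1 + f\right)$
$d{\left(N \right)} = - N + 2 N \left(-1 + N\right)$ ($d{\left(N \right)} = 2 N \left(-1 + N\right) - N = - N + 2 N \left(-1 + N\right)$)
$\frac{-200243 + 2376 \cdot 93}{d{\left(107 \right)} - 116698} = \frac{-200243 + 2376 \cdot 93}{107 \left(-3 + 2 \cdot 107\right) - 116698} = \frac{-200243 + 220968}{107 \left(-3 + 214\right) - 116698} = \frac{20725}{107 \cdot 211 - 116698} = \frac{20725}{22577 - 116698} = \frac{20725}{-94121} = 20725 \left(- \frac{1}{94121}\right) = - \frac{20725}{94121}$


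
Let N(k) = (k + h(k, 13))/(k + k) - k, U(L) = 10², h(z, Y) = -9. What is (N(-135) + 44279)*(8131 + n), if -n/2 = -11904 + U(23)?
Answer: 21145093102/15 ≈ 1.4097e+9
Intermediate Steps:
U(L) = 100
n = 23608 (n = -2*(-11904 + 100) = -2*(-11804) = 23608)
N(k) = -k + (-9 + k)/(2*k) (N(k) = (k - 9)/(k + k) - k = (-9 + k)/((2*k)) - k = (-9 + k)*(1/(2*k)) - k = (-9 + k)/(2*k) - k = -k + (-9 + k)/(2*k))
(N(-135) + 44279)*(8131 + n) = ((½ - 1*(-135) - 9/2/(-135)) + 44279)*(8131 + 23608) = ((½ + 135 - 9/2*(-1/135)) + 44279)*31739 = ((½ + 135 + 1/30) + 44279)*31739 = (2033/15 + 44279)*31739 = (666218/15)*31739 = 21145093102/15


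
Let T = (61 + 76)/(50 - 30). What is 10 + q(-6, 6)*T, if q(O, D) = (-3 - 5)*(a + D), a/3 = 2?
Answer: -3238/5 ≈ -647.60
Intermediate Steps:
a = 6 (a = 3*2 = 6)
q(O, D) = -48 - 8*D (q(O, D) = (-3 - 5)*(6 + D) = -8*(6 + D) = -48 - 8*D)
T = 137/20 ≈ 6.8500
10 + q(-6, 6)*T = 10 + (-48 - 8*6)*(137/20) = 10 + (-48 - 48)*(137/20) = 10 - 96*137/20 = 10 - 3288/5 = -3238/5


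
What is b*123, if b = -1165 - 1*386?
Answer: -190773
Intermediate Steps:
b = -1551 (b = -1165 - 386 = -1551)
b*123 = -1551*123 = -190773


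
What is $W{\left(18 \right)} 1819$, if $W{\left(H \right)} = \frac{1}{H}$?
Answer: $\frac{1819}{18} \approx 101.06$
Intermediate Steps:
$W{\left(18 \right)} 1819 = \frac{1}{18} \cdot 1819 = \frac{1819}{18}$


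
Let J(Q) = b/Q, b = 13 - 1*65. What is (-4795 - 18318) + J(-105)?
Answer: -2426813/105 ≈ -23113.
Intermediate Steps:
b = -52 (b = 13 - 65 = -52)
J(Q) = -52/Q
(-4795 - 18318) + J(-105) = (-4795 - 18318) - 52/(-105) = -23113 - 52*(-1/105) = -23113 + 52/105 = -2426813/105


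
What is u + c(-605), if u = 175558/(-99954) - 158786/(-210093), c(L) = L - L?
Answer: -3502035175/3499939287 ≈ -1.0006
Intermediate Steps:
c(L) = 0
u = -3502035175/3499939287 (u = 175558*(-1/99954) - 158786*(-1/210093) = -87779/49977 + 158786/210093 = -3502035175/3499939287 ≈ -1.0006)
u + c(-605) = -3502035175/3499939287 + 0 = -3502035175/3499939287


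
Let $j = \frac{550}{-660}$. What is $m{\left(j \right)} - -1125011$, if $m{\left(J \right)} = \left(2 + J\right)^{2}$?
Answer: $\frac{40500445}{36} \approx 1.125 \cdot 10^{6}$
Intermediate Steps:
$j = - \frac{5}{6}$ ($j = 550 \left(- \frac{1}{660}\right) = - \frac{5}{6} \approx -0.83333$)
$m{\left(j \right)} - -1125011 = \left(2 - \frac{5}{6}\right)^{2} - -1125011 = \left(\frac{7}{6}\right)^{2} + 1125011 = \frac{49}{36} + 1125011 = \frac{40500445}{36}$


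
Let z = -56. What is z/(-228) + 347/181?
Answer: 22313/10317 ≈ 2.1627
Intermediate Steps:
z/(-228) + 347/181 = -56/(-228) + 347/181 = -56*(-1/228) + 347*(1/181) = 14/57 + 347/181 = 22313/10317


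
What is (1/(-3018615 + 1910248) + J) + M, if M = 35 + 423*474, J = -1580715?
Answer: -1529743749327/1108367 ≈ -1.3802e+6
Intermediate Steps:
M = 200537 (M = 35 + 200502 = 200537)
(1/(-3018615 + 1910248) + J) + M = (1/(-3018615 + 1910248) - 1580715) + 200537 = (1/(-1108367) - 1580715) + 200537 = (-1/1108367 - 1580715) + 200537 = -1752012342406/1108367 + 200537 = -1529743749327/1108367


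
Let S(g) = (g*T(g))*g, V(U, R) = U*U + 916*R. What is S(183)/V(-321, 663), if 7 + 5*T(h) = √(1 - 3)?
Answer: -78141/1183915 + 11163*I*√2/1183915 ≈ -0.066002 + 0.013334*I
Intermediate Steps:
T(h) = -7/5 + I*√2/5 (T(h) = -7/5 + √(1 - 3)/5 = -7/5 + √(-2)/5 = -7/5 + (I*√2)/5 = -7/5 + I*√2/5)
V(U, R) = U² + 916*R
S(g) = g²*(-7/5 + I*√2/5) (S(g) = (g*(-7/5 + I*√2/5))*g = g²*(-7/5 + I*√2/5))
S(183)/V(-321, 663) = ((⅕)*183²*(-7 + I*√2))/((-321)² + 916*663) = ((⅕)*33489*(-7 + I*√2))/(103041 + 607308) = (-234423/5 + 33489*I*√2/5)/710349 = (-234423/5 + 33489*I*√2/5)*(1/710349) = -78141/1183915 + 11163*I*√2/1183915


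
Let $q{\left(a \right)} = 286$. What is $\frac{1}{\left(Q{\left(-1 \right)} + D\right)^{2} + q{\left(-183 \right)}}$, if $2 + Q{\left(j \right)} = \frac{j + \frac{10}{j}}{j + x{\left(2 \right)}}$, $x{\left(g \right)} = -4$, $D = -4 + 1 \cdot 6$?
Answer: $\frac{25}{7271} \approx 0.0034383$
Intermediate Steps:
$D = 2$ ($D = -4 + 6 = 2$)
$Q{\left(j \right)} = -2 + \frac{j + \frac{10}{j}}{-4 + j}$ ($Q{\left(j \right)} = -2 + \frac{j + \frac{10}{j}}{j - 4} = -2 + \frac{j + \frac{10}{j}}{-4 + j}$)
$\frac{1}{\left(Q{\left(-1 \right)} + D\right)^{2} + q{\left(-183 \right)}} = \frac{1}{\left(\frac{10 - \left(-1\right)^{2} + 8 \left(-1\right)}{\left(-1\right) \left(-4 - 1\right)} + 2\right)^{2} + 286} = \frac{1}{\left(- \frac{10 - 1 - 8}{-5} + 2\right)^{2} + 286} = \frac{1}{\left(\left(-1\right) \left(- \frac{1}{5}\right) \left(10 - 1 - 8\right) + 2\right)^{2} + 286} = \frac{1}{\left(\left(-1\right) \left(- \frac{1}{5}\right) 1 + 2\right)^{2} + 286} = \frac{1}{\left(\frac{1}{5} + 2\right)^{2} + 286} = \frac{1}{\left(\frac{11}{5}\right)^{2} + 286} = \frac{1}{\frac{121}{25} + 286} = \frac{1}{\frac{7271}{25}} = \frac{25}{7271}$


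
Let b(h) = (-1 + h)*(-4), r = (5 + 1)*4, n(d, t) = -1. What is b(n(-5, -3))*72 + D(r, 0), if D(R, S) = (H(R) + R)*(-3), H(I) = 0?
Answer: 504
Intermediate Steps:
r = 24 (r = 6*4 = 24)
b(h) = 4 - 4*h
D(R, S) = -3*R (D(R, S) = (0 + R)*(-3) = R*(-3) = -3*R)
b(n(-5, -3))*72 + D(r, 0) = (4 - 4*(-1))*72 - 3*24 = (4 + 4)*72 - 72 = 8*72 - 72 = 576 - 72 = 504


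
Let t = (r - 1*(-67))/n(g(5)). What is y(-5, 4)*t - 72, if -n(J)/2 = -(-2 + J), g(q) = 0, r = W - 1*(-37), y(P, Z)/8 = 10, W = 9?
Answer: -2332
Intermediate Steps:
y(P, Z) = 80 (y(P, Z) = 8*10 = 80)
r = 46 (r = 9 - 1*(-37) = 9 + 37 = 46)
n(J) = -4 + 2*J (n(J) = -(-2)*(-2 + J) = -2*(2 - J) = -4 + 2*J)
t = -113/4 (t = (46 - 1*(-67))/(-4 + 2*0) = (46 + 67)/(-4 + 0) = 113/(-4) = 113*(-¼) = -113/4 ≈ -28.250)
y(-5, 4)*t - 72 = 80*(-113/4) - 72 = -2260 - 72 = -2332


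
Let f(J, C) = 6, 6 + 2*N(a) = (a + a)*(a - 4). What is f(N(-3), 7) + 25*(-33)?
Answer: -819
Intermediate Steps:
N(a) = -3 + a*(-4 + a) (N(a) = -3 + ((a + a)*(a - 4))/2 = -3 + ((2*a)*(-4 + a))/2 = -3 + (2*a*(-4 + a))/2 = -3 + a*(-4 + a))
f(N(-3), 7) + 25*(-33) = 6 + 25*(-33) = 6 - 825 = -819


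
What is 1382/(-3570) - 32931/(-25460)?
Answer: 1647559/1817844 ≈ 0.90633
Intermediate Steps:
1382/(-3570) - 32931/(-25460) = 1382*(-1/3570) - 32931*(-1/25460) = -691/1785 + 32931/25460 = 1647559/1817844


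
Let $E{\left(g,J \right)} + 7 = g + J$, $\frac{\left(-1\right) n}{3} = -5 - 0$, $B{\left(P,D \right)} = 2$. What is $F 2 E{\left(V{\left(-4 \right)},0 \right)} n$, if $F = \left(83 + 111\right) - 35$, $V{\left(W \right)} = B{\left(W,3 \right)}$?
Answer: $-23850$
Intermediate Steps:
$V{\left(W \right)} = 2$
$n = 15$ ($n = - 3 \left(-5 - 0\right) = - 3 \left(-5 + 0\right) = \left(-3\right) \left(-5\right) = 15$)
$F = 159$ ($F = 194 - 35 = 159$)
$E{\left(g,J \right)} = -7 + J + g$ ($E{\left(g,J \right)} = -7 + \left(g + J\right) = -7 + \left(J + g\right) = -7 + J + g$)
$F 2 E{\left(V{\left(-4 \right)},0 \right)} n = 159 \cdot 2 \left(-7 + 0 + 2\right) 15 = 159 \cdot 2 \left(-5\right) 15 = 159 \left(\left(-10\right) 15\right) = 159 \left(-150\right) = -23850$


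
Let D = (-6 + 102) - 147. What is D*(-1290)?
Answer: 65790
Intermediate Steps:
D = -51 (D = 96 - 147 = -51)
D*(-1290) = -51*(-1290) = 65790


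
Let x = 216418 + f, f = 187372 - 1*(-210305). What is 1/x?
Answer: 1/614095 ≈ 1.6284e-6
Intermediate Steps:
f = 397677 (f = 187372 + 210305 = 397677)
x = 614095 (x = 216418 + 397677 = 614095)
1/x = 1/614095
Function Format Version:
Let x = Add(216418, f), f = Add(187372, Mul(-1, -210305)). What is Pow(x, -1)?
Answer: Rational(1, 614095) ≈ 1.6284e-6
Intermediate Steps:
f = 397677 (f = Add(187372, 210305) = 397677)
x = 614095 (x = Add(216418, 397677) = 614095)
Pow(x, -1) = Pow(614095, -1) = Rational(1, 614095)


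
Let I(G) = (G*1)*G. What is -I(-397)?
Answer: -157609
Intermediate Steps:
I(G) = G**2 (I(G) = G*G = G**2)
-I(-397) = -1*(-397)**2 = -1*157609 = -157609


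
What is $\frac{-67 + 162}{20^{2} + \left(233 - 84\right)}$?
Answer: $\frac{95}{549} \approx 0.17304$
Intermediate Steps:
$\frac{-67 + 162}{20^{2} + \left(233 - 84\right)} = \frac{95}{400 + 149} = \frac{95}{549}$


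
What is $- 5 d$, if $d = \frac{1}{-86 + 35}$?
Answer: $\frac{5}{51} \approx 0.098039$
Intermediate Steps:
$d = - \frac{1}{51}$ ($d = \frac{1}{-51} = - \frac{1}{51} \approx -0.019608$)
$- 5 d = \left(-5\right) \left(- \frac{1}{51}\right) = \frac{5}{51}$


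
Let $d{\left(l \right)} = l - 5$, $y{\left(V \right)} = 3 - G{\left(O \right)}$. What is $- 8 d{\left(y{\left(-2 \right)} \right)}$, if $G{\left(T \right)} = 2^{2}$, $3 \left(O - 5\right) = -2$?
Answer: $48$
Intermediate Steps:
$O = \frac{13}{3}$ ($O = 5 + \frac{1}{3} \left(-2\right) = 5 - \frac{2}{3} = \frac{13}{3} \approx 4.3333$)
$G{\left(T \right)} = 4$
$y{\left(V \right)} = -1$ ($y{\left(V \right)} = 3 - 4 = -1$)
$d{\left(l \right)} = -5 + l$
$- 8 d{\left(y{\left(-2 \right)} \right)} = - 8 \left(-5 - 1\right) = \left(-8\right) \left(-6\right) = 48$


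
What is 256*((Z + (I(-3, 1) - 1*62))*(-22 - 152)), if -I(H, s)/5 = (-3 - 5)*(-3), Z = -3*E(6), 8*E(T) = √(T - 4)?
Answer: 8107008 + 16704*√2 ≈ 8.1306e+6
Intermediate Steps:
E(T) = √(-4 + T)/8 (E(T) = √(T - 4)/8 = √(-4 + T)/8)
Z = -3*√2/8 (Z = -3*√(-4 + 6)/8 = -3*√2/8 ≈ -0.53033)
I(H, s) = -120 (I(H, s) = -5*(-3 - 5)*(-3) = -(-40)*(-3) = -5*24 = -120)
256*((Z + (I(-3, 1) - 1*62))*(-22 - 152)) = 256*((-3*√2/8 + (-120 - 1*62))*(-22 - 152)) = 256*((-3*√2/8 + (-120 - 62))*(-174)) = 256*((-3*√2/8 - 182)*(-174)) = 256*((-182 - 3*√2/8)*(-174)) = 256*(31668 + 261*√2/4) = 8107008 + 16704*√2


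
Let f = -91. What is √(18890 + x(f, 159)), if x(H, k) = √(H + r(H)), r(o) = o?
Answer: √(18890 + I*√182) ≈ 137.44 + 0.0491*I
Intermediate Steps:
x(H, k) = √2*√H (x(H, k) = √(H + H) = √(2*H) = √2*√H)
√(18890 + x(f, 159)) = √(18890 + √2*√(-91)) = √(18890 + √2*(I*√91)) = √(18890 + I*√182)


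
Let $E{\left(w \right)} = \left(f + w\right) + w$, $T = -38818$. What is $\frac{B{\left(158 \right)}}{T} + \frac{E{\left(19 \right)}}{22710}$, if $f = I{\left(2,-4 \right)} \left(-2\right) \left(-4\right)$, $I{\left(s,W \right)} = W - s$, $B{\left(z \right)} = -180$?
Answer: $\frac{184981}{44077839} \approx 0.0041967$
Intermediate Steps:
$f = -48$ ($f = \left(-4 - 2\right) \left(-2\right) \left(-4\right) = \left(-6\right) \left(-2\right) \left(-4\right) = 12 \left(-4\right) = -48$)
$E{\left(w \right)} = -48 + 2 w$ ($E{\left(w \right)} = \left(-48 + w\right) + w = -48 + 2 w$)
$\frac{B{\left(158 \right)}}{T} + \frac{E{\left(19 \right)}}{22710} = - \frac{180}{-38818} + \frac{-48 + 2 \cdot 19}{22710} = \left(-180\right) \left(- \frac{1}{38818}\right) + \left(-48 + 38\right) \frac{1}{22710} = \frac{90}{19409} - \frac{1}{2271} = \frac{184981}{44077839}$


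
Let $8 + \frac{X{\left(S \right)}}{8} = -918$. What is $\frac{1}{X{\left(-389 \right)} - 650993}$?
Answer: $- \frac{1}{658401} \approx -1.5188 \cdot 10^{-6}$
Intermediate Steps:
$X{\left(S \right)} = -7408$ ($X{\left(S \right)} = -64 + 8 \left(-918\right) = -64 - 7344 = -7408$)
$\frac{1}{X{\left(-389 \right)} - 650993} = \frac{1}{-7408 - 650993} = \frac{1}{-658401} = - \frac{1}{658401}$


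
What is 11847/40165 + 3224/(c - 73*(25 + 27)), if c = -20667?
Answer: 160321201/982556395 ≈ 0.16317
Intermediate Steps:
11847/40165 + 3224/(c - 73*(25 + 27)) = 11847/40165 + 3224/(-20667 - 73*(25 + 27)) = 11847*(1/40165) + 3224/(-20667 - 73*52) = 11847/40165 + 3224/(-20667 - 3796) = 11847/40165 + 3224/(-24463) = 11847/40165 + 3224*(-1/24463) = 11847/40165 - 3224/24463 = 160321201/982556395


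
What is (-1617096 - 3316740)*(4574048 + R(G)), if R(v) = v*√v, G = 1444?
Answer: -22838332137120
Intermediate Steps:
R(v) = v^(3/2)
(-1617096 - 3316740)*(4574048 + R(G)) = (-1617096 - 3316740)*(4574048 + 1444^(3/2)) = -4933836*(4574048 + 54872) = -4933836*4628920 = -22838332137120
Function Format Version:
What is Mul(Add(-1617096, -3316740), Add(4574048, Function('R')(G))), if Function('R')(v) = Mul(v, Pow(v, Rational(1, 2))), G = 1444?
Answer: -22838332137120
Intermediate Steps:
Function('R')(v) = Pow(v, Rational(3, 2))
Mul(Add(-1617096, -3316740), Add(4574048, Function('R')(G))) = Mul(Add(-1617096, -3316740), Add(4574048, Pow(1444, Rational(3, 2)))) = Mul(-4933836, Add(4574048, 54872)) = Mul(-4933836, 4628920) = -22838332137120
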